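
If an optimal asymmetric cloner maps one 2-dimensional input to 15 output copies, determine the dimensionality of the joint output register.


Output space = H^(tensor 15) where dim(H) = 2
dim = 2^15
= 4 (after 2 factors)
= 8 (after 3 factors)
= 16 (after 4 factors)
= 32 (after 5 factors)
= 64 (after 6 factors)
= 128 (after 7 factors)
= 256 (after 8 factors)
= 512 (after 9 factors)
= 1024 (after 10 factors)
= 2048 (after 11 factors)
= 4096 (after 12 factors)
= 8192 (after 13 factors)
= 16384 (after 14 factors)
= 32768 (after 15 factors)
= 32768

32768


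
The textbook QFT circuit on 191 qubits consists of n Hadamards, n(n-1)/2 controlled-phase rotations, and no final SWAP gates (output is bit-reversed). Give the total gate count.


Hadamard gates: 191
Controlled rotations: n*(n-1)/2 = 191*190/2 = 18145
SWAP gates: 0 (omitted)
Total = 191 + 18145
= 18336

18336


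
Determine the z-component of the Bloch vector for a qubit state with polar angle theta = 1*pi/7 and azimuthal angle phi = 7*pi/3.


theta = 0.4488, phi = 7.3304
r_z = cos(theta) = 0.9010

0.9010


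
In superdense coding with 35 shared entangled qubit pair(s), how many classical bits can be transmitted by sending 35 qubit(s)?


Superdense coding allows 2 classical bits per shared entangled pair.
35 pair(s) -> 2 * 35 = 70 classical bits

70


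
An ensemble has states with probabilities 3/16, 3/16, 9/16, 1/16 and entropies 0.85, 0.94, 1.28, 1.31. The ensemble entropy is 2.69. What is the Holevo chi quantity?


chi = S(rho) - sum_i p_i * S(rho_i)
Weighted entropy = 3/16 * 0.85 + 3/16 * 0.94 + 9/16 * 1.28 + 1/16 * 1.31
= 1.1375
chi = 2.69 - 1.1375
= 1.5525

1.5525


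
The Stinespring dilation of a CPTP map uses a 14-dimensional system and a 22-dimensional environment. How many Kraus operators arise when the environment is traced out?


Tracing out the environment in an orthonormal basis {|i>_E} gives Kraus operators K_i = <i|_E U |0>_E.
Number of Kraus operators = dim(H_env) = d_env
= 22

22


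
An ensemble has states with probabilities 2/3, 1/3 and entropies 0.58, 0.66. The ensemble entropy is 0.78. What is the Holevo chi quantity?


chi = S(rho) - sum_i p_i * S(rho_i)
Weighted entropy = 2/3 * 0.58 + 1/3 * 0.66
= 0.6067
chi = 0.78 - 0.6067
= 0.1733

0.1733


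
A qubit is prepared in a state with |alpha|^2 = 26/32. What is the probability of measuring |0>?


|alpha|^2 = 26/32 = 0.8125
|beta|^2 = 1 - 26/32 = 6/32 = 0.1875
P(|0>) = |alpha|^2 = 0.8125

0.8125


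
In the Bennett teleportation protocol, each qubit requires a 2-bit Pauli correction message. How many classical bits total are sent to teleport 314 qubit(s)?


Quantum teleportation requires 2 classical bits per qubit teleported.
314 qubit(s) -> 2 * 314 = 628 classical bits

628


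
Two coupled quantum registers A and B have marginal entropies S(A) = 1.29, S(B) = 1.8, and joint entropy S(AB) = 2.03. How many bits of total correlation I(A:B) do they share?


I(A:B) = S(A) + S(B) - S(AB)
= 1.29 + 1.8 - 2.03
= 1.0600

1.0600


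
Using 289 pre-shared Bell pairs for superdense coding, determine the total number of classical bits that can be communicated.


Superdense coding allows 2 classical bits per shared entangled pair.
289 pair(s) -> 2 * 289 = 578 classical bits

578


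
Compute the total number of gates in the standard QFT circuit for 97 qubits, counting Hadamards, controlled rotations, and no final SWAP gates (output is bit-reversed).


Hadamard gates: 97
Controlled rotations: n*(n-1)/2 = 97*96/2 = 4656
SWAP gates: 0 (omitted)
Total = 97 + 4656
= 4753

4753


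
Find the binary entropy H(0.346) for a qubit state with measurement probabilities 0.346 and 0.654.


S = -p*log2(p) - (1-p)*log2(1-p)
p = 0.3460, 1-p = 0.6540
= -0.3460 * log2(0.3460) - 0.6540 * log2(0.6540)
= -(-0.5298) - (-0.4007)
= 0.9304

0.9304


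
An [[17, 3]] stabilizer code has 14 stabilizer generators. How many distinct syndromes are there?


Each stabilizer generator gives a binary (+1 or -1) measurement outcome.
With 14 independent generators:
Total syndromes = 2^14
= 16384

16384


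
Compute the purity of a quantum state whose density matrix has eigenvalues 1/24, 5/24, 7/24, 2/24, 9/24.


tr(rho^2) = sum of eigenvalues squared
= (1/24)^2 + (5/24)^2 + (7/24)^2 + (2/24)^2 + (9/24)^2
= (1 + 25 + 49 + 4 + 81) / 576
= 160/576
= 0.2778

0.2778


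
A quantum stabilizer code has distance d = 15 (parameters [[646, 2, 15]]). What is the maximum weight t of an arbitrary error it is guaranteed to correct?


Code parameters: [[646, 2, 15]], distance d = 15.
Number of correctable errors = floor((d-1)/2)
= floor((15 - 1)/2)
= floor(14/2)
= 7

7


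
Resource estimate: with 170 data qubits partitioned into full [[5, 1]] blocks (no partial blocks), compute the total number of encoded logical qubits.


Each code block uses 5 physical qubits for 1 logical qubit(s).
Number of complete blocks = floor(170 / 5) = 34
Logical qubits = 34 * 1
= 34

34


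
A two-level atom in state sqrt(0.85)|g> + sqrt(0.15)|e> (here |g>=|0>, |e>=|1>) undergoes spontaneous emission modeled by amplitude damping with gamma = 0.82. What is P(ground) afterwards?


For amplitude damping with parameter gamma on state sqrt(a)|0> + sqrt(b)|1>:
alpha^2 = 0.85, beta^2 = 0.15
P(|0>) = alpha^2 + gamma * beta^2
= 0.85 + 0.82 * 0.15
= 0.85 + 0.1230
= 0.9730

0.9730


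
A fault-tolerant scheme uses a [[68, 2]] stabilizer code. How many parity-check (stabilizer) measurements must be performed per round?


For an [[n,k]] stabilizer code:
Number of stabilizer generators = n - k
= 68 - 2
= 66

66


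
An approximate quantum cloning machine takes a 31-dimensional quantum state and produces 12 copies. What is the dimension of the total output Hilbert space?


Output space = H^(tensor 12) where dim(H) = 31
dim = 31^12
= 961 (after 2 factors)
= 29791 (after 3 factors)
= 923521 (after 4 factors)
= 28629151 (after 5 factors)
= 887503681 (after 6 factors)
= 27512614111 (after 7 factors)
= 852891037441 (after 8 factors)
= 26439622160671 (after 9 factors)
= 819628286980801 (after 10 factors)
= 25408476896404831 (after 11 factors)
= 787662783788549761 (after 12 factors)
= 787662783788549761

787662783788549761


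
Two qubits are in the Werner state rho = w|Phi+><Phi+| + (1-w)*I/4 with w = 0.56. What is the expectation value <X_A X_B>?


|Phi+> = (|00> + |11>)/sqrt(2)
For the pure Bell state, <X_A X_B> = +1 (Bell-state Pauli correlator).
The maximally-mixed part I/4 has tr(I/4 * P tensor P) = 0 for any traceless Pauli P.
So <X_A X_B>_rho = w * (+1) + (1 - w) * 0
= 0.56 * (+1)
= 0.5600

0.5600


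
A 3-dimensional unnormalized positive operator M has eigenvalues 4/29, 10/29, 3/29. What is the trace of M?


tr(M) = sum of eigenvalues
= 4/29 + 10/29 + 3/29
= 17/29
= 0.5862

0.5862


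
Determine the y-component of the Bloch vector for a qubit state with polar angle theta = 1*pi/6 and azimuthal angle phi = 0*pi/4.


theta = 0.5236, phi = 0.0000
r_y = sin(theta)*sin(phi) = 0.5000 * 0.0000
r_y = 0.0000

0.0000


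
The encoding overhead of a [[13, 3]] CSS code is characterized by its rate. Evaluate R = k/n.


Code rate R = k/n
= 3/13
= 0.2308

0.2308


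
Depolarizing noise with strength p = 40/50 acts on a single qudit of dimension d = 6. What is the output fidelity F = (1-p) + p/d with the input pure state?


F = (1-p) + p/d
= (1 - 0.8000) + 0.8000/6
= 0.2000 + 0.1333
= 0.3333

0.3333


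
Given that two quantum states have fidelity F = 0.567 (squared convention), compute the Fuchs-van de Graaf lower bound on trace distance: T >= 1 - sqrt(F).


Fuchs-van de Graaf (squared-fidelity convention): 1 - sqrt(F) <= T <= sqrt(1 - F).
Lower bound: T >= 1 - sqrt(F)
sqrt(F) = sqrt(0.567) = 0.7530
T >= 1 - 0.7530
T >= 0.2470

0.2470


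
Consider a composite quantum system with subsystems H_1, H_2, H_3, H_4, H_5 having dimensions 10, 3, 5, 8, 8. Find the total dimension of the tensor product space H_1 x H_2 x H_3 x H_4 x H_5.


dim(H_1 x H_2 x H_3 x H_4 x H_5) = 10 * 3 * 5 * 8 * 8
= 30 * 5 * 8 * 8
= 150 * 8 * 8
= 1200 * 8
= 9600

9600


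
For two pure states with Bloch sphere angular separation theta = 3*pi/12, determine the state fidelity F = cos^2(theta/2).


For states separated by angle theta on Bloch sphere:
F = cos^2(theta/2)
theta = 3*pi/12 = 0.7854
theta/2 = 0.3927
cos(theta/2) = 0.9239
F = 0.8536

0.8536


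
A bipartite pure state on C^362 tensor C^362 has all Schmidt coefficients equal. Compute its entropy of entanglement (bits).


For a maximally entangled state in d x d:
S = log2(d) = log2(362)
= 8.4998

8.4998


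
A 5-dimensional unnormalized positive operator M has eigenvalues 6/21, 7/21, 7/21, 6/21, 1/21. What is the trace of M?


tr(M) = sum of eigenvalues
= 6/21 + 7/21 + 7/21 + 6/21 + 1/21
= 27/21
= 1.2857

1.2857


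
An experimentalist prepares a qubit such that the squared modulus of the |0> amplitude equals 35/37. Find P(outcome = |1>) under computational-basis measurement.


|alpha|^2 = 35/37 = 0.9459
|beta|^2 = 1 - 35/37 = 2/37 = 0.0541
P(|1>) = |beta|^2 = 0.0541

0.0541


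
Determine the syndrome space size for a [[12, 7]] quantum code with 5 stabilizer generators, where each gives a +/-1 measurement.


Each stabilizer generator gives a binary (+1 or -1) measurement outcome.
With 5 independent generators:
Total syndromes = 2^5
= 32

32


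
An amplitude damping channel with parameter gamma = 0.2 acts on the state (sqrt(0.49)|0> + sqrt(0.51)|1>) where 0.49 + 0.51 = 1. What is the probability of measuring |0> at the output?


For amplitude damping with parameter gamma on state sqrt(a)|0> + sqrt(b)|1>:
alpha^2 = 0.49, beta^2 = 0.51
P(|0>) = alpha^2 + gamma * beta^2
= 0.49 + 0.2 * 0.51
= 0.49 + 0.1020
= 0.5920

0.5920


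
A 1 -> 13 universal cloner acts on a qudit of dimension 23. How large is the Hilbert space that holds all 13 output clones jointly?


Output space = H^(tensor 13) where dim(H) = 23
dim = 23^13
= 529 (after 2 factors)
= 12167 (after 3 factors)
= 279841 (after 4 factors)
= 6436343 (after 5 factors)
= 148035889 (after 6 factors)
= 3404825447 (after 7 factors)
= 78310985281 (after 8 factors)
= 1801152661463 (after 9 factors)
= 41426511213649 (after 10 factors)
= 952809757913927 (after 11 factors)
= 21914624432020321 (after 12 factors)
= 504036361936467383 (after 13 factors)
= 504036361936467383

504036361936467383


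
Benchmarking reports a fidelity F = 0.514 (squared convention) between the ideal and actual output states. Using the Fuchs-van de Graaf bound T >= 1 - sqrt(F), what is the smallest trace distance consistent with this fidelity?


Fuchs-van de Graaf (squared-fidelity convention): 1 - sqrt(F) <= T <= sqrt(1 - F).
Lower bound: T >= 1 - sqrt(F)
sqrt(F) = sqrt(0.514) = 0.7169
T >= 1 - 0.7169
T >= 0.2831

0.2831


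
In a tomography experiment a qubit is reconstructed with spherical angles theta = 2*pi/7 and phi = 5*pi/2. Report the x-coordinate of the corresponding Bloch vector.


theta = 0.8976, phi = 7.8540
r_x = sin(theta)*cos(phi) = 0.7818 * 0.0000
r_x = 0.0000

0.0000


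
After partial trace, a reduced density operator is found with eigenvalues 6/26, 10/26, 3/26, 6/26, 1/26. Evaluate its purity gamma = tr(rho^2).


tr(rho^2) = sum of eigenvalues squared
= (6/26)^2 + (10/26)^2 + (3/26)^2 + (6/26)^2 + (1/26)^2
= (36 + 100 + 9 + 36 + 1) / 676
= 182/676
= 0.2692

0.2692


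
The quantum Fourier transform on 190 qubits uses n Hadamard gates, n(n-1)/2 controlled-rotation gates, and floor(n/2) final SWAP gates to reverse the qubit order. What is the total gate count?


Hadamard gates: 190
Controlled rotations: n*(n-1)/2 = 190*189/2 = 17955
SWAP gates: floor(n/2) = floor(190/2) = 95
Total = 190 + 17955 + 95
= 18240

18240


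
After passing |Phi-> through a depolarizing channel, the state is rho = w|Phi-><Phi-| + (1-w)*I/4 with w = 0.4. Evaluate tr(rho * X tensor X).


|Phi-> = (|00> - |11>)/sqrt(2)
For the pure Bell state, <X_A X_B> = -1 (Bell-state Pauli correlator).
The maximally-mixed part I/4 has tr(I/4 * P tensor P) = 0 for any traceless Pauli P.
So <X_A X_B>_rho = w * (-1) + (1 - w) * 0
= 0.4 * (-1)
= -0.4000

-0.4000


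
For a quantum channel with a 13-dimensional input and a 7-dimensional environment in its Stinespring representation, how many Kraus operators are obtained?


Tracing out the environment in an orthonormal basis {|i>_E} gives Kraus operators K_i = <i|_E U |0>_E.
Number of Kraus operators = dim(H_env) = d_env
= 7

7


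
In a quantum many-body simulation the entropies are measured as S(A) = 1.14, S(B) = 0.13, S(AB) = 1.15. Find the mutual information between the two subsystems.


I(A:B) = S(A) + S(B) - S(AB)
= 1.14 + 0.13 - 1.15
= 0.1200

0.1200


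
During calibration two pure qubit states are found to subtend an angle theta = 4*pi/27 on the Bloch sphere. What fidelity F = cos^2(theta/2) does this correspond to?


For states separated by angle theta on Bloch sphere:
F = cos^2(theta/2)
theta = 4*pi/27 = 0.4654
theta/2 = 0.2327
cos(theta/2) = 0.9730
F = 0.9468

0.9468


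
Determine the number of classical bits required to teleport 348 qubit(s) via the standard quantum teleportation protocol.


Quantum teleportation requires 2 classical bits per qubit teleported.
348 qubit(s) -> 2 * 348 = 696 classical bits

696


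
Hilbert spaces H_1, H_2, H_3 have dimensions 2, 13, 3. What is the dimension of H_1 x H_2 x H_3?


dim(H_1 x H_2 x H_3) = 2 * 13 * 3
= 26 * 3
= 78

78


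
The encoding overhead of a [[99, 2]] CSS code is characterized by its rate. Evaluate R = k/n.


Code rate R = k/n
= 2/99
= 0.0202

0.0202


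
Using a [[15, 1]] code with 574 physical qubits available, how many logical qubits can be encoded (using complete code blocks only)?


Each code block uses 15 physical qubits for 1 logical qubit(s).
Number of complete blocks = floor(574 / 15) = 38
Logical qubits = 38 * 1
= 38

38


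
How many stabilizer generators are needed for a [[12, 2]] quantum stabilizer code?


For an [[n,k]] stabilizer code:
Number of stabilizer generators = n - k
= 12 - 2
= 10

10


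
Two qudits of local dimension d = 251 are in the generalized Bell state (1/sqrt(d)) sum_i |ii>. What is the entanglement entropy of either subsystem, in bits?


For a maximally entangled state in d x d:
S = log2(d) = log2(251)
= 7.9715

7.9715


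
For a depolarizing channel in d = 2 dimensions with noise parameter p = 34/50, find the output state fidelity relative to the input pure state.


F = (1-p) + p/d
= (1 - 0.6800) + 0.6800/2
= 0.3200 + 0.3400
= 0.6600

0.6600


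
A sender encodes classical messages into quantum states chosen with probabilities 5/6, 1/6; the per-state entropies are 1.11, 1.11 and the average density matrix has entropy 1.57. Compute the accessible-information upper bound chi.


chi = S(rho) - sum_i p_i * S(rho_i)
Weighted entropy = 5/6 * 1.11 + 1/6 * 1.11
= 1.1100
chi = 1.57 - 1.1100
= 0.4600

0.4600


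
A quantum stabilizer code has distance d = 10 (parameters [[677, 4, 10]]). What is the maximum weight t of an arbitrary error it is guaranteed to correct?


Code parameters: [[677, 4, 10]], distance d = 10.
Number of correctable errors = floor((d-1)/2)
= floor((10 - 1)/2)
= floor(9/2)
= 4

4


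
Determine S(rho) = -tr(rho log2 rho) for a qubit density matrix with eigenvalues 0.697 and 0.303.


S = -p*log2(p) - (1-p)*log2(1-p)
p = 0.6970, 1-p = 0.3030
= -0.6970 * log2(0.6970) - 0.3030 * log2(0.3030)
= -(-0.3630) - (-0.5220)
= 0.8849

0.8849


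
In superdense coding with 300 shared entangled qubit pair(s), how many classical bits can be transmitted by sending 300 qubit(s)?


Superdense coding allows 2 classical bits per shared entangled pair.
300 pair(s) -> 2 * 300 = 600 classical bits

600


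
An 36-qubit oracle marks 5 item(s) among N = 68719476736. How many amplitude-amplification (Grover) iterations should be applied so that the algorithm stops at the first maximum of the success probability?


After j Grover iterations the success probability is P(j) = sin^2((2j+1)*theta), where sin(theta) = sqrt(k/N).
N = 2^36 = 68719476736, k = 5
sin(theta) = sqrt(k/N) = 8.5299224e-06
theta = arcsin(sqrt(k/N)) = 8.5299224e-06 rad
P(j) reaches its first maximum when (2j+1)*theta is as close as possible to pi/2, i.e. j = round(pi/(4*theta) - 1/2).
pi/(4*theta) - 1/2 = 92075.1516
(For comparison, the common estimate pi/4 * sqrt(N/k) = 92075.6516; the exact maximiser is used here.)
Optimal iterations = 92075

92075


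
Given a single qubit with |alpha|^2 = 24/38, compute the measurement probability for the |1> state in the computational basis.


|alpha|^2 = 24/38 = 0.6316
|beta|^2 = 1 - 24/38 = 14/38 = 0.3684
P(|1>) = |beta|^2 = 0.3684

0.3684


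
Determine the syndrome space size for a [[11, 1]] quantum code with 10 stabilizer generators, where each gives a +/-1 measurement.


Each stabilizer generator gives a binary (+1 or -1) measurement outcome.
With 10 independent generators:
Total syndromes = 2^10
= 1024

1024


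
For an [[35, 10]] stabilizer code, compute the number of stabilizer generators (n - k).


For an [[n,k]] stabilizer code:
Number of stabilizer generators = n - k
= 35 - 10
= 25

25


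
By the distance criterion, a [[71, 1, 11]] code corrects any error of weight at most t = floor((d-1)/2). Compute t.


Code parameters: [[71, 1, 11]], distance d = 11.
Number of correctable errors = floor((d-1)/2)
= floor((11 - 1)/2)
= floor(10/2)
= 5

5


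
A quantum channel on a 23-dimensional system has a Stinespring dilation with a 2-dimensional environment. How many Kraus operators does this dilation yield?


Tracing out the environment in an orthonormal basis {|i>_E} gives Kraus operators K_i = <i|_E U |0>_E.
Number of Kraus operators = dim(H_env) = d_env
= 2

2


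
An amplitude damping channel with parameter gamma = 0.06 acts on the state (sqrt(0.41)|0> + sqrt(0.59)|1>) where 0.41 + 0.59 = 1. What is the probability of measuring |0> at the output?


For amplitude damping with parameter gamma on state sqrt(a)|0> + sqrt(b)|1>:
alpha^2 = 0.41, beta^2 = 0.59
P(|0>) = alpha^2 + gamma * beta^2
= 0.41 + 0.06 * 0.59
= 0.41 + 0.0354
= 0.4454

0.4454


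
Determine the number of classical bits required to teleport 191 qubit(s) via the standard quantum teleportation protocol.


Quantum teleportation requires 2 classical bits per qubit teleported.
191 qubit(s) -> 2 * 191 = 382 classical bits

382


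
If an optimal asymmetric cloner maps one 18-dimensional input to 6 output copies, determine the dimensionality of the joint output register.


Output space = H^(tensor 6) where dim(H) = 18
dim = 18^6
= 324 (after 2 factors)
= 5832 (after 3 factors)
= 104976 (after 4 factors)
= 1889568 (after 5 factors)
= 34012224 (after 6 factors)
= 34012224

34012224


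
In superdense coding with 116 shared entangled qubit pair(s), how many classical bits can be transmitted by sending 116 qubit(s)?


Superdense coding allows 2 classical bits per shared entangled pair.
116 pair(s) -> 2 * 116 = 232 classical bits

232


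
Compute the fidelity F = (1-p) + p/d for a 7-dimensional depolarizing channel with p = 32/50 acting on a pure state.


F = (1-p) + p/d
= (1 - 0.6400) + 0.6400/7
= 0.3600 + 0.0914
= 0.4514

0.4514


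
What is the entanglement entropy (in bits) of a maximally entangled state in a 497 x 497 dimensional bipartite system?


For a maximally entangled state in d x d:
S = log2(d) = log2(497)
= 8.9571

8.9571


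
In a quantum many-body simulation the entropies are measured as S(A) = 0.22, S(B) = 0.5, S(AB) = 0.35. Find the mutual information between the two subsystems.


I(A:B) = S(A) + S(B) - S(AB)
= 0.22 + 0.5 - 0.35
= 0.3700

0.3700


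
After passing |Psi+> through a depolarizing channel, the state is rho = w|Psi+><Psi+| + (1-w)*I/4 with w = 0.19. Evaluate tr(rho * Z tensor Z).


|Psi+> = (|01> + |10>)/sqrt(2)
For the pure Bell state, <Z_A Z_B> = -1 (Bell-state Pauli correlator).
The maximally-mixed part I/4 has tr(I/4 * P tensor P) = 0 for any traceless Pauli P.
So <Z_A Z_B>_rho = w * (-1) + (1 - w) * 0
= 0.19 * (-1)
= -0.1900

-0.1900


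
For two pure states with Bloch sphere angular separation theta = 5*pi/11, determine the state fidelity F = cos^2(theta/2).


For states separated by angle theta on Bloch sphere:
F = cos^2(theta/2)
theta = 5*pi/11 = 1.4280
theta/2 = 0.7140
cos(theta/2) = 0.7557
F = 0.5712

0.5712


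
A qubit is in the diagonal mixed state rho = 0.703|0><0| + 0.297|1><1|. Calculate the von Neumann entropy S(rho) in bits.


S = -p*log2(p) - (1-p)*log2(1-p)
p = 0.7030, 1-p = 0.2970
= -0.7030 * log2(0.7030) - 0.2970 * log2(0.2970)
= -(-0.3574) - (-0.5202)
= 0.8776

0.8776


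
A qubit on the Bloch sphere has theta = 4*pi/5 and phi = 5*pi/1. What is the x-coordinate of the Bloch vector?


theta = 2.5133, phi = 15.7080
r_x = sin(theta)*cos(phi) = 0.5878 * -1.0000
r_x = -0.5878

-0.5878


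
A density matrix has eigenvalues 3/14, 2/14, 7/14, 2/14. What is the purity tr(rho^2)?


tr(rho^2) = sum of eigenvalues squared
= (3/14)^2 + (2/14)^2 + (7/14)^2 + (2/14)^2
= (9 + 4 + 49 + 4) / 196
= 66/196
= 0.3367

0.3367


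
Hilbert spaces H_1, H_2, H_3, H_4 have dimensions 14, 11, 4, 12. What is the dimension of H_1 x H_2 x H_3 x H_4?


dim(H_1 x H_2 x H_3 x H_4) = 14 * 11 * 4 * 12
= 154 * 4 * 12
= 616 * 12
= 7392

7392


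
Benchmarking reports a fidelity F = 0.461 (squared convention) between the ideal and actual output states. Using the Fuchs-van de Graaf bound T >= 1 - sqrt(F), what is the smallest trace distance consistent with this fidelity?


Fuchs-van de Graaf (squared-fidelity convention): 1 - sqrt(F) <= T <= sqrt(1 - F).
Lower bound: T >= 1 - sqrt(F)
sqrt(F) = sqrt(0.461) = 0.6790
T >= 1 - 0.6790
T >= 0.3210

0.3210


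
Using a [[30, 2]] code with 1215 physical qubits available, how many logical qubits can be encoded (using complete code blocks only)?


Each code block uses 30 physical qubits for 2 logical qubit(s).
Number of complete blocks = floor(1215 / 30) = 40
Logical qubits = 40 * 2
= 80

80


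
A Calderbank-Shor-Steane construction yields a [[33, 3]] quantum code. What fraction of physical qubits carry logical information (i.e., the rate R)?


Code rate R = k/n
= 3/33
= 0.0909

0.0909


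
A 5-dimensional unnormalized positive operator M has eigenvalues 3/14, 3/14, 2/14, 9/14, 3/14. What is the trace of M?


tr(M) = sum of eigenvalues
= 3/14 + 3/14 + 2/14 + 9/14 + 3/14
= 20/14
= 1.4286

1.4286


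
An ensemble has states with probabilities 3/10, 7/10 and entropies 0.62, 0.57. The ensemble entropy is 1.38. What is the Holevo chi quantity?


chi = S(rho) - sum_i p_i * S(rho_i)
Weighted entropy = 3/10 * 0.62 + 7/10 * 0.57
= 0.5850
chi = 1.38 - 0.5850
= 0.7950

0.7950


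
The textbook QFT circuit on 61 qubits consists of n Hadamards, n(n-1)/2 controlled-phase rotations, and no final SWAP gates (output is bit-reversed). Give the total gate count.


Hadamard gates: 61
Controlled rotations: n*(n-1)/2 = 61*60/2 = 1830
SWAP gates: 0 (omitted)
Total = 61 + 1830
= 1891

1891


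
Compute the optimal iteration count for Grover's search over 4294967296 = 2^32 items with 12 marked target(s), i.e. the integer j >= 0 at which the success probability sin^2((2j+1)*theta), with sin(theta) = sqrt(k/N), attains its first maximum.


After j Grover iterations the success probability is P(j) = sin^2((2j+1)*theta), where sin(theta) = sqrt(k/N).
N = 2^32 = 4294967296, k = 12
sin(theta) = sqrt(k/N) = 5.285799584e-05
theta = arcsin(sqrt(k/N)) = 5.285799586e-05 rad
P(j) reaches its first maximum when (2j+1)*theta is as close as possible to pi/2, i.e. j = round(pi/(4*theta) - 1/2).
pi/(4*theta) - 1/2 = 14858.1444
(For comparison, the common estimate pi/4 * sqrt(N/k) = 14858.6444; the exact maximiser is used here.)
Optimal iterations = 14858

14858


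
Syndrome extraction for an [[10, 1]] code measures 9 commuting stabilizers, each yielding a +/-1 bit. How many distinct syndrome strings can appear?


Each stabilizer generator gives a binary (+1 or -1) measurement outcome.
With 9 independent generators:
Total syndromes = 2^9
= 512

512


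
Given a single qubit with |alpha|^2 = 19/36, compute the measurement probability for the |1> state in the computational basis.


|alpha|^2 = 19/36 = 0.5278
|beta|^2 = 1 - 19/36 = 17/36 = 0.4722
P(|1>) = |beta|^2 = 0.4722

0.4722


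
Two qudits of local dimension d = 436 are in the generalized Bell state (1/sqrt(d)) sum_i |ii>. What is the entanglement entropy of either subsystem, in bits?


For a maximally entangled state in d x d:
S = log2(d) = log2(436)
= 8.7682

8.7682


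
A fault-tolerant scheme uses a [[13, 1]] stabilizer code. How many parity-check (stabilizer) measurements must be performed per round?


For an [[n,k]] stabilizer code:
Number of stabilizer generators = n - k
= 13 - 1
= 12

12


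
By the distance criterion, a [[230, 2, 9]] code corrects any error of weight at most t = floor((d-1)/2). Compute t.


Code parameters: [[230, 2, 9]], distance d = 9.
Number of correctable errors = floor((d-1)/2)
= floor((9 - 1)/2)
= floor(8/2)
= 4

4


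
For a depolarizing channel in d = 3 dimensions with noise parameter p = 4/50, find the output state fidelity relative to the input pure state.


F = (1-p) + p/d
= (1 - 0.0800) + 0.0800/3
= 0.9200 + 0.0267
= 0.9467

0.9467


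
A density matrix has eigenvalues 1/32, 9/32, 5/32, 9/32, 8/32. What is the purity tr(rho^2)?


tr(rho^2) = sum of eigenvalues squared
= (1/32)^2 + (9/32)^2 + (5/32)^2 + (9/32)^2 + (8/32)^2
= (1 + 81 + 25 + 81 + 64) / 1024
= 252/1024
= 0.2461

0.2461


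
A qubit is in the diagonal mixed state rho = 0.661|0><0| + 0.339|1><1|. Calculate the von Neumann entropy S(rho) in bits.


S = -p*log2(p) - (1-p)*log2(1-p)
p = 0.6610, 1-p = 0.3390
= -0.6610 * log2(0.6610) - 0.3390 * log2(0.3390)
= -(-0.3948) - (-0.5291)
= 0.9239

0.9239


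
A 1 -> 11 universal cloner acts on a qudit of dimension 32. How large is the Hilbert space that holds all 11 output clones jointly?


Output space = H^(tensor 11) where dim(H) = 32
dim = 32^11
= 1024 (after 2 factors)
= 32768 (after 3 factors)
= 1048576 (after 4 factors)
= 33554432 (after 5 factors)
= 1073741824 (after 6 factors)
= 34359738368 (after 7 factors)
= 1099511627776 (after 8 factors)
= 35184372088832 (after 9 factors)
= 1125899906842624 (after 10 factors)
= 36028797018963968 (after 11 factors)
= 36028797018963968

36028797018963968


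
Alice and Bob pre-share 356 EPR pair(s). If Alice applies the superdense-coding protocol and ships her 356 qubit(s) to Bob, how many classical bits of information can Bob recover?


Superdense coding allows 2 classical bits per shared entangled pair.
356 pair(s) -> 2 * 356 = 712 classical bits

712


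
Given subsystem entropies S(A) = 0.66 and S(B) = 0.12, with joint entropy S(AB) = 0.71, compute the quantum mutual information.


I(A:B) = S(A) + S(B) - S(AB)
= 0.66 + 0.12 - 0.71
= 0.0700

0.0700


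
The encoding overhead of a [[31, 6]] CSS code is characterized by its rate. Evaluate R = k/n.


Code rate R = k/n
= 6/31
= 0.1935

0.1935


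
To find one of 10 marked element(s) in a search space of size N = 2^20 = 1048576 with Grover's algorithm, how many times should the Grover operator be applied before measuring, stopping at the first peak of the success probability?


After j Grover iterations the success probability is P(j) = sin^2((2j+1)*theta), where sin(theta) = sqrt(k/N).
N = 2^20 = 1048576, k = 10
sin(theta) = sqrt(k/N) = 0.003088161778
theta = arcsin(sqrt(k/N)) = 0.003088166686 rad
P(j) reaches its first maximum when (2j+1)*theta is as close as possible to pi/2, i.e. j = round(pi/(4*theta) - 1/2).
pi/(4*theta) - 1/2 = 253.8251
(For comparison, the common estimate pi/4 * sqrt(N/k) = 254.3255; the exact maximiser is used here.)
Optimal iterations = 254

254


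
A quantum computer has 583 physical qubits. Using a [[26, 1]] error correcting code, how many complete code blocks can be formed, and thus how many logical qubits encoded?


Each code block uses 26 physical qubits for 1 logical qubit(s).
Number of complete blocks = floor(583 / 26) = 22
Logical qubits = 22 * 1
= 22

22


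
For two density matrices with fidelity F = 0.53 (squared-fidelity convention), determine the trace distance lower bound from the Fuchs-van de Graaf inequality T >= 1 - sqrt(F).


Fuchs-van de Graaf (squared-fidelity convention): 1 - sqrt(F) <= T <= sqrt(1 - F).
Lower bound: T >= 1 - sqrt(F)
sqrt(F) = sqrt(0.53) = 0.7280
T >= 1 - 0.7280
T >= 0.2720

0.2720


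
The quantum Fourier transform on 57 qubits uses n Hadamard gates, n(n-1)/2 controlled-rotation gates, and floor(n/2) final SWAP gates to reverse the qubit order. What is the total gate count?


Hadamard gates: 57
Controlled rotations: n*(n-1)/2 = 57*56/2 = 1596
SWAP gates: floor(n/2) = floor(57/2) = 28
Total = 57 + 1596 + 28
= 1681

1681


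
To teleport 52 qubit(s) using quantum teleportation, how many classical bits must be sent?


Quantum teleportation requires 2 classical bits per qubit teleported.
52 qubit(s) -> 2 * 52 = 104 classical bits

104


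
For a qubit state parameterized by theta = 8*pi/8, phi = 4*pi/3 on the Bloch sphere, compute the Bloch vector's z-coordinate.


theta = 3.1416, phi = 4.1888
r_z = cos(theta) = -1.0000

-1.0000


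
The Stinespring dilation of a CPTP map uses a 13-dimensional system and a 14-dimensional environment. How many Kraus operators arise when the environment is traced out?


Tracing out the environment in an orthonormal basis {|i>_E} gives Kraus operators K_i = <i|_E U |0>_E.
Number of Kraus operators = dim(H_env) = d_env
= 14

14


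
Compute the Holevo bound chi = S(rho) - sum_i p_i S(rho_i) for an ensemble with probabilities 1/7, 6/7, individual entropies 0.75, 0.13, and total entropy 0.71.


chi = S(rho) - sum_i p_i * S(rho_i)
Weighted entropy = 1/7 * 0.75 + 6/7 * 0.13
= 0.2186
chi = 0.71 - 0.2186
= 0.4914

0.4914


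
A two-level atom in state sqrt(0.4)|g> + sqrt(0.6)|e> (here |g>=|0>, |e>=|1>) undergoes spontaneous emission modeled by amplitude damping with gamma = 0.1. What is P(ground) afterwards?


For amplitude damping with parameter gamma on state sqrt(a)|0> + sqrt(b)|1>:
alpha^2 = 0.4, beta^2 = 0.6
P(|0>) = alpha^2 + gamma * beta^2
= 0.4 + 0.1 * 0.6
= 0.4 + 0.0600
= 0.4600

0.4600


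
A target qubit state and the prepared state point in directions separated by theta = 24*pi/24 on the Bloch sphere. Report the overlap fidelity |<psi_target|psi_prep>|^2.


For states separated by angle theta on Bloch sphere:
F = cos^2(theta/2)
theta = 24*pi/24 = 3.1416
theta/2 = 1.5708
cos(theta/2) = 0.0000
F = 0.0000

0.0000


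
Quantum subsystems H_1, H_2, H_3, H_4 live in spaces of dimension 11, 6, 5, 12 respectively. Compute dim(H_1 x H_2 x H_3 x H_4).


dim(H_1 x H_2 x H_3 x H_4) = 11 * 6 * 5 * 12
= 66 * 5 * 12
= 330 * 12
= 3960

3960


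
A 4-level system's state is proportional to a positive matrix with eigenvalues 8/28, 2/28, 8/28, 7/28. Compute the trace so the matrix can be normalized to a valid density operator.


tr(M) = sum of eigenvalues
= 8/28 + 2/28 + 8/28 + 7/28
= 25/28
= 0.8929

0.8929


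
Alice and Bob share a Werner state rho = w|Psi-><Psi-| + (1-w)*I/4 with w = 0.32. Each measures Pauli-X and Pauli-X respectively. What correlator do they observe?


|Psi-> = (|01> - |10>)/sqrt(2)
For the pure Bell state, <X_A X_B> = -1 (Bell-state Pauli correlator).
The maximally-mixed part I/4 has tr(I/4 * P tensor P) = 0 for any traceless Pauli P.
So <X_A X_B>_rho = w * (-1) + (1 - w) * 0
= 0.32 * (-1)
= -0.3200

-0.3200


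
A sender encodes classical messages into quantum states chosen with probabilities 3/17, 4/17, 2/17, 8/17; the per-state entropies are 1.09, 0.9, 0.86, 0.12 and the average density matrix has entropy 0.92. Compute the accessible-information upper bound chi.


chi = S(rho) - sum_i p_i * S(rho_i)
Weighted entropy = 3/17 * 1.09 + 4/17 * 0.9 + 2/17 * 0.86 + 8/17 * 0.12
= 0.5618
chi = 0.92 - 0.5618
= 0.3582

0.3582


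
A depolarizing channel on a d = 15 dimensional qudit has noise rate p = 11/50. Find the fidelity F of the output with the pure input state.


F = (1-p) + p/d
= (1 - 0.2200) + 0.2200/15
= 0.7800 + 0.0147
= 0.7947

0.7947


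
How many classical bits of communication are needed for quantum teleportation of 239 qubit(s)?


Quantum teleportation requires 2 classical bits per qubit teleported.
239 qubit(s) -> 2 * 239 = 478 classical bits

478


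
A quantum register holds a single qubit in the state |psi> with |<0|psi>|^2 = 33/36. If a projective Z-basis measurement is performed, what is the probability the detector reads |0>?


|alpha|^2 = 33/36 = 0.9167
|beta|^2 = 1 - 33/36 = 3/36 = 0.0833
P(|0>) = |alpha|^2 = 0.9167

0.9167


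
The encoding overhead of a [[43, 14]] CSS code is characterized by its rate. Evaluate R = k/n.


Code rate R = k/n
= 14/43
= 0.3256

0.3256


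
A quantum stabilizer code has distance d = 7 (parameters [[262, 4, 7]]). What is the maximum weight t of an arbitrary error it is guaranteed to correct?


Code parameters: [[262, 4, 7]], distance d = 7.
Number of correctable errors = floor((d-1)/2)
= floor((7 - 1)/2)
= floor(6/2)
= 3

3


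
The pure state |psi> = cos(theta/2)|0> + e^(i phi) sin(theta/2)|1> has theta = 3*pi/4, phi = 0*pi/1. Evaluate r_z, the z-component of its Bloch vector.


theta = 2.3562, phi = 0.0000
r_z = cos(theta) = -0.7071

-0.7071


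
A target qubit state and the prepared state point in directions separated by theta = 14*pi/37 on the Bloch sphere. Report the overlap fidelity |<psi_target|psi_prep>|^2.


For states separated by angle theta on Bloch sphere:
F = cos^2(theta/2)
theta = 14*pi/37 = 1.1887
theta/2 = 0.5944
cos(theta/2) = 0.8285
F = 0.6864

0.6864


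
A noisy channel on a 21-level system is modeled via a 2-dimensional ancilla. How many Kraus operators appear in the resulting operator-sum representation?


Tracing out the environment in an orthonormal basis {|i>_E} gives Kraus operators K_i = <i|_E U |0>_E.
Number of Kraus operators = dim(H_env) = d_env
= 2

2


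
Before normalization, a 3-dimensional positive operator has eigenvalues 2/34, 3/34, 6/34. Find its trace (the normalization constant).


tr(M) = sum of eigenvalues
= 2/34 + 3/34 + 6/34
= 11/34
= 0.3235

0.3235


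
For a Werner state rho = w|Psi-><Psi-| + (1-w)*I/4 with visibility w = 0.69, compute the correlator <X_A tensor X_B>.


|Psi-> = (|01> - |10>)/sqrt(2)
For the pure Bell state, <X_A X_B> = -1 (Bell-state Pauli correlator).
The maximally-mixed part I/4 has tr(I/4 * P tensor P) = 0 for any traceless Pauli P.
So <X_A X_B>_rho = w * (-1) + (1 - w) * 0
= 0.69 * (-1)
= -0.6900

-0.6900


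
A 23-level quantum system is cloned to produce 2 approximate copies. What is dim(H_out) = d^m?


Output space = H^(tensor 2) where dim(H) = 23
dim = 23^2
= 529

529


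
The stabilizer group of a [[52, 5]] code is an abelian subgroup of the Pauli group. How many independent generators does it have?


For an [[n,k]] stabilizer code:
Number of stabilizer generators = n - k
= 52 - 5
= 47

47


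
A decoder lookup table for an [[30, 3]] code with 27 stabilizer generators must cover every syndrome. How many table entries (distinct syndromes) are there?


Each stabilizer generator gives a binary (+1 or -1) measurement outcome.
With 27 independent generators:
Total syndromes = 2^27
= 134217728

134217728


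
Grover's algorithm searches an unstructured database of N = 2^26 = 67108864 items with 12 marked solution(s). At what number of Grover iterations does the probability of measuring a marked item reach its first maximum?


After j Grover iterations the success probability is P(j) = sin^2((2j+1)*theta), where sin(theta) = sqrt(k/N).
N = 2^26 = 67108864, k = 12
sin(theta) = sqrt(k/N) = 0.0004228639667
theta = arcsin(sqrt(k/N)) = 0.0004228639793 rad
P(j) reaches its first maximum when (2j+1)*theta is as close as possible to pi/2, i.e. j = round(pi/(4*theta) - 1/2).
pi/(4*theta) - 1/2 = 1856.8305
(For comparison, the common estimate pi/4 * sqrt(N/k) = 1857.3305; the exact maximiser is used here.)
Optimal iterations = 1857

1857


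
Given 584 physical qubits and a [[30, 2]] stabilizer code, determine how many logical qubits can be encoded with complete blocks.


Each code block uses 30 physical qubits for 2 logical qubit(s).
Number of complete blocks = floor(584 / 30) = 19
Logical qubits = 19 * 2
= 38

38


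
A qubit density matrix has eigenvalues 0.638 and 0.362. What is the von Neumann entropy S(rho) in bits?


S = -p*log2(p) - (1-p)*log2(1-p)
p = 0.6380, 1-p = 0.3620
= -0.6380 * log2(0.6380) - 0.3620 * log2(0.3620)
= -(-0.4137) - (-0.5307)
= 0.9443

0.9443


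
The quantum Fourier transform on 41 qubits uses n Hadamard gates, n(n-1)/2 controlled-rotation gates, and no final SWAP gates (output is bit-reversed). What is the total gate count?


Hadamard gates: 41
Controlled rotations: n*(n-1)/2 = 41*40/2 = 820
SWAP gates: 0 (omitted)
Total = 41 + 820
= 861

861


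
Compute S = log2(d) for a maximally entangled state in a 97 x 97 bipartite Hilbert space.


For a maximally entangled state in d x d:
S = log2(d) = log2(97)
= 6.5999

6.5999


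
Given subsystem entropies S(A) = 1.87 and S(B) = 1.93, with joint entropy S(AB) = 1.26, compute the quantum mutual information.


I(A:B) = S(A) + S(B) - S(AB)
= 1.87 + 1.93 - 1.26
= 2.5400

2.5400


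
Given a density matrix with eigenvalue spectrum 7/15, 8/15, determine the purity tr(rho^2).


tr(rho^2) = sum of eigenvalues squared
= (7/15)^2 + (8/15)^2
= (49 + 64) / 225
= 113/225
= 0.5022

0.5022


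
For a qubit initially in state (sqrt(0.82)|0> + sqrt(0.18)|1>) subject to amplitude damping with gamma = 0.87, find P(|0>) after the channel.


For amplitude damping with parameter gamma on state sqrt(a)|0> + sqrt(b)|1>:
alpha^2 = 0.82, beta^2 = 0.18
P(|0>) = alpha^2 + gamma * beta^2
= 0.82 + 0.87 * 0.18
= 0.82 + 0.1566
= 0.9766

0.9766


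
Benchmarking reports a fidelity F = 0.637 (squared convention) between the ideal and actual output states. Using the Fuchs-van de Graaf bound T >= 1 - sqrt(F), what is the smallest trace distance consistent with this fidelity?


Fuchs-van de Graaf (squared-fidelity convention): 1 - sqrt(F) <= T <= sqrt(1 - F).
Lower bound: T >= 1 - sqrt(F)
sqrt(F) = sqrt(0.637) = 0.7981
T >= 1 - 0.7981
T >= 0.2019

0.2019


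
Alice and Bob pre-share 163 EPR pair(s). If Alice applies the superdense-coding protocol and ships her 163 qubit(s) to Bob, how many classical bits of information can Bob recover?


Superdense coding allows 2 classical bits per shared entangled pair.
163 pair(s) -> 2 * 163 = 326 classical bits

326


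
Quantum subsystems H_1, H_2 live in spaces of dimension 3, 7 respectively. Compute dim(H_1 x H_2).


dim(H_1 x H_2) = 3 * 7
= 21

21


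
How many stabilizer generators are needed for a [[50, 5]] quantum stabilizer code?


For an [[n,k]] stabilizer code:
Number of stabilizer generators = n - k
= 50 - 5
= 45

45


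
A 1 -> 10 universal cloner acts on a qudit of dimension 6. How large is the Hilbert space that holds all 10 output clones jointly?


Output space = H^(tensor 10) where dim(H) = 6
dim = 6^10
= 36 (after 2 factors)
= 216 (after 3 factors)
= 1296 (after 4 factors)
= 7776 (after 5 factors)
= 46656 (after 6 factors)
= 279936 (after 7 factors)
= 1679616 (after 8 factors)
= 10077696 (after 9 factors)
= 60466176 (after 10 factors)
= 60466176

60466176


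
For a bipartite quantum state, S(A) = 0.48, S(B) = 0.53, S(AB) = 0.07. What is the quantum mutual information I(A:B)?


I(A:B) = S(A) + S(B) - S(AB)
= 0.48 + 0.53 - 0.07
= 0.9400

0.9400


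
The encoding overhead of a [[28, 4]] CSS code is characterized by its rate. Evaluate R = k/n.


Code rate R = k/n
= 4/28
= 0.1429

0.1429
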